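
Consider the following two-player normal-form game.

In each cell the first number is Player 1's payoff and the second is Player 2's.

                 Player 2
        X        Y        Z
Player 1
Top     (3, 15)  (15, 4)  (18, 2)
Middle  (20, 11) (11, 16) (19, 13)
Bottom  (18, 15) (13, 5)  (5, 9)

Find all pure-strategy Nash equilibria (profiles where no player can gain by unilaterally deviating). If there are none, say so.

This game has no pure Nash equilibrium.

For each strategy profile, look for a profitable unilateral deviation.
(Top, X): Player 1 can switch to Middle (3 → 20). Not NE.
(Top, Y): Player 2 can switch to X (4 → 15). Not NE.
(Top, Z): Player 1 can switch to Middle (18 → 19). Not NE.
(Middle, X): Player 2 can switch to Y (11 → 16). Not NE.
(Middle, Y): Player 1 can switch to Top (11 → 15). Not NE.
(Middle, Z): Player 2 can switch to Y (13 → 16). Not NE.
(Bottom, X): Player 1 can switch to Middle (18 → 20). Not NE.
(Bottom, Y): Player 1 can switch to Top (13 → 15). Not NE.
(Bottom, Z): Player 1 can switch to Top (5 → 18). Not NE.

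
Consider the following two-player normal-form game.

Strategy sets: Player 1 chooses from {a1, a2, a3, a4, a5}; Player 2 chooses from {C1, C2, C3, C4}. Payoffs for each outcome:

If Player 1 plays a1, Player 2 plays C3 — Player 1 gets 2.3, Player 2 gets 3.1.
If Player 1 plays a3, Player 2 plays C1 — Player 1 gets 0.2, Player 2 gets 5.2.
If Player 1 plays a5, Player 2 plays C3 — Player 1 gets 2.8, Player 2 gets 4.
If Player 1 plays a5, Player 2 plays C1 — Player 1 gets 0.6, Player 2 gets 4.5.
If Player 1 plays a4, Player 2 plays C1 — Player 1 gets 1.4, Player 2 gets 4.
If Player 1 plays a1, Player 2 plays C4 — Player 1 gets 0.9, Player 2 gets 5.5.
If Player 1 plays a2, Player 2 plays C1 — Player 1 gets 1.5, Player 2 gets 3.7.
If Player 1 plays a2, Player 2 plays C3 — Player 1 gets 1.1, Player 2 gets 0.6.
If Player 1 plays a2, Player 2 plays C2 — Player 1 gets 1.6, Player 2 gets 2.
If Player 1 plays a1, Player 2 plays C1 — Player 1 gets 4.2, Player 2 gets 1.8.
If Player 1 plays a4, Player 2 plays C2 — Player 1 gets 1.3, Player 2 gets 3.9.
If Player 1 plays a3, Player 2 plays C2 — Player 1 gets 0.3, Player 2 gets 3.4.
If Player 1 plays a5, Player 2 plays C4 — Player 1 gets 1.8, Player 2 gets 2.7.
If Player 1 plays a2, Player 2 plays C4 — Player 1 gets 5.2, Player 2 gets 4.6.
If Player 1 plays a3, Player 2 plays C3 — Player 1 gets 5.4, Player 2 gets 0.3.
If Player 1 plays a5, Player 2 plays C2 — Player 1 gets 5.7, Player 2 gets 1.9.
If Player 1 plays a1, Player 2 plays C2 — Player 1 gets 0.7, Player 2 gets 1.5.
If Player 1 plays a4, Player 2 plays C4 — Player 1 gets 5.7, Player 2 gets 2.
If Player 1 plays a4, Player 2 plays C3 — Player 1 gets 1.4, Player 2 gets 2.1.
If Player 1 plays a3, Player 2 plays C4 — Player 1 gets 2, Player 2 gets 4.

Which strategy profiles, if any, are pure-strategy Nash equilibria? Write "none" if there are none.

(a1, C1): Player 2 can switch to C3 (1.8 → 3.1). Not NE.
(a1, C2): Player 1 can switch to a2 (0.7 → 1.6). Not NE.
(a1, C3): Player 1 can switch to a3 (2.3 → 5.4). Not NE.
(a1, C4): Player 1 can switch to a2 (0.9 → 5.2). Not NE.
(a2, C1): Player 1 can switch to a1 (1.5 → 4.2). Not NE.
(a2, C2): Player 1 can switch to a5 (1.6 → 5.7). Not NE.
(The remaining 14 profiles each have a profitable deviation by the same check.)

none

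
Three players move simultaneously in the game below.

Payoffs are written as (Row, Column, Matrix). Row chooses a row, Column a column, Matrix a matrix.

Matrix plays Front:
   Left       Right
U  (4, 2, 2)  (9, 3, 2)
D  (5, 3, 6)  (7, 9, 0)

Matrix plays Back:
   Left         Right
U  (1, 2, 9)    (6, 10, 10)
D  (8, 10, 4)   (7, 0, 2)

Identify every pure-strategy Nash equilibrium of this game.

This game has no pure Nash equilibrium.

Row against (Left, Front): payoffs 4, 5 → best response D.
Row against (Left, Back): payoffs 1, 8 → best response D.
Row against (Right, Front): payoffs 9, 7 → best response U.
Row against (Right, Back): payoffs 6, 7 → best response D.
Column against (U, Front): payoffs 2, 3 → best response Right.
Column against (U, Back): payoffs 2, 10 → best response Right.
Column against (D, Front): payoffs 3, 9 → best response Right.
Column against (D, Back): payoffs 10, 0 → best response Left.
Matrix against (U, Left): payoffs 2, 9 → best response Back.
Matrix against (U, Right): payoffs 2, 10 → best response Back.
Matrix against (D, Left): payoffs 6, 4 → best response Front.
Matrix against (D, Right): payoffs 0, 2 → best response Back.
No profile is a mutual best response for all players.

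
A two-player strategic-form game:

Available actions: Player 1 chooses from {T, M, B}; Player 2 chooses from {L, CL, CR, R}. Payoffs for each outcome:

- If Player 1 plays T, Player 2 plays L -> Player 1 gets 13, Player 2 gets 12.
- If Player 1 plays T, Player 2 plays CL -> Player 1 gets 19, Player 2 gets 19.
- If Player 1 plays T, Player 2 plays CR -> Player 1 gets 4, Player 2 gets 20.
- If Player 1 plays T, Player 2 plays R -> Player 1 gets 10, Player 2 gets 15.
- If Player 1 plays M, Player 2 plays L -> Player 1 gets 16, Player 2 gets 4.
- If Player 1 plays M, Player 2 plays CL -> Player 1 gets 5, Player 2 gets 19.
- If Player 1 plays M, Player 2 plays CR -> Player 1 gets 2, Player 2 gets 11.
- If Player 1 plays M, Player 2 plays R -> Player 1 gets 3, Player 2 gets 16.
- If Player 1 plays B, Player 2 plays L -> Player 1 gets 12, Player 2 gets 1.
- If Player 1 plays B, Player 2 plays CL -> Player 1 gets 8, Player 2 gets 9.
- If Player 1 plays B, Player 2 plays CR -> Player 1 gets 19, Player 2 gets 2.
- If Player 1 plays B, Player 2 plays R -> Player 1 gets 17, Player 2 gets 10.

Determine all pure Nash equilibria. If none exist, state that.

(T, L): Player 1 can switch to M (13 → 16). Not NE.
(T, CL): Player 2 can switch to CR (19 → 20). Not NE.
(T, CR): Player 1 can switch to B (4 → 19). Not NE.
(T, R): Player 1 can switch to B (10 → 17). Not NE.
(M, L): Player 2 can switch to CL (4 → 19). Not NE.
(M, CL): Player 1 can switch to T (5 → 19). Not NE.
(M, CR): Player 1 can switch to T (2 → 4). Not NE.
(M, R): Player 1 can switch to T (3 → 10). Not NE.
(B, L): Player 1 can switch to T (12 → 13). Not NE.
(B, CL): Player 1 can switch to T (8 → 19). Not NE.
(B, CR): Player 2 can switch to CL (2 → 9). Not NE.
(B, R): Player 1 gets 17, best alternative 10; Player 2 gets 10, best alternative 9. No profitable deviation — NE.

Pure NE: (B, R)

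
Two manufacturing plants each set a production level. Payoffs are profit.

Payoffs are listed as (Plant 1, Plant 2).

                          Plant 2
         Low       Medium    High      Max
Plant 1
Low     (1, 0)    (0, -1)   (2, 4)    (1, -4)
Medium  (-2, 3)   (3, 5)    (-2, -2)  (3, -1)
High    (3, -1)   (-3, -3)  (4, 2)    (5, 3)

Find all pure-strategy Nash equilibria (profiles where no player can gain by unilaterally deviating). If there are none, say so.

The pure Nash equilibria are (Medium, Medium); (High, Max).

Mark each player's best response to every combination of opponents' strategies; a profile where every player is best-responding is a pure Nash equilibrium.
Plant 1 against Low: payoffs 1, -2, 3 → best response High.
Plant 1 against Medium: payoffs 0, 3, -3 → best response Medium.
Plant 1 against High: payoffs 2, -2, 4 → best response High.
Plant 1 against Max: payoffs 1, 3, 5 → best response High.
Plant 2 against Low: payoffs 0, -1, 4, -4 → best response High.
Plant 2 against Medium: payoffs 3, 5, -2, -1 → best response Medium.
Plant 2 against High: payoffs -1, -3, 2, 3 → best response Max.
Mutual best responses: (Medium, Medium); (High, Max).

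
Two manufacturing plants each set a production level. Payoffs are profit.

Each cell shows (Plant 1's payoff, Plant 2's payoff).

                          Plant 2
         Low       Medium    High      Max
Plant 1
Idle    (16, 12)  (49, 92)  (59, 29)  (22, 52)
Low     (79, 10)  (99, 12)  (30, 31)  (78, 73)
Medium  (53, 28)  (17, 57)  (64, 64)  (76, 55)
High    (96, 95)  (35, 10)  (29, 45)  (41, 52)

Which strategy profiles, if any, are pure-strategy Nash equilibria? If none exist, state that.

(Low, Max), (Medium, High), (High, Low)

(Idle, Low): Plant 1 can switch to Low (16 → 79). Not NE.
(Idle, Medium): Plant 1 can switch to Low (49 → 99). Not NE.
(Idle, High): Plant 1 can switch to Medium (59 → 64). Not NE.
(Idle, Max): Plant 1 can switch to Low (22 → 78). Not NE.
(Low, Low): Plant 1 can switch to High (79 → 96). Not NE.
(Low, Medium): Plant 2 can switch to High (12 → 31). Not NE.
(Low, High): Plant 1 can switch to Idle (30 → 59). Not NE.
(Low, Max): Plant 1 gets 78, best alternative 76; Plant 2 gets 73, best alternative 31. No profitable deviation — NE.
(Medium, Low): Plant 1 can switch to Low (53 → 79). Not NE.
(Medium, Medium): Plant 1 can switch to Idle (17 → 49). Not NE.
(Medium, High): Plant 1 gets 64, best alternative 59; Plant 2 gets 64, best alternative 57. No profitable deviation — NE.
(Medium, Max): Plant 1 can switch to Low (76 → 78). Not NE.
(High, Low): Plant 1 gets 96, best alternative 79; Plant 2 gets 95, best alternative 52. No profitable deviation — NE.
(High, Medium): Plant 1 can switch to Idle (35 → 49). Not NE.
(High, High): Plant 1 can switch to Idle (29 → 59). Not NE.
(The remaining 1 profile has a profitable deviation by the same check.)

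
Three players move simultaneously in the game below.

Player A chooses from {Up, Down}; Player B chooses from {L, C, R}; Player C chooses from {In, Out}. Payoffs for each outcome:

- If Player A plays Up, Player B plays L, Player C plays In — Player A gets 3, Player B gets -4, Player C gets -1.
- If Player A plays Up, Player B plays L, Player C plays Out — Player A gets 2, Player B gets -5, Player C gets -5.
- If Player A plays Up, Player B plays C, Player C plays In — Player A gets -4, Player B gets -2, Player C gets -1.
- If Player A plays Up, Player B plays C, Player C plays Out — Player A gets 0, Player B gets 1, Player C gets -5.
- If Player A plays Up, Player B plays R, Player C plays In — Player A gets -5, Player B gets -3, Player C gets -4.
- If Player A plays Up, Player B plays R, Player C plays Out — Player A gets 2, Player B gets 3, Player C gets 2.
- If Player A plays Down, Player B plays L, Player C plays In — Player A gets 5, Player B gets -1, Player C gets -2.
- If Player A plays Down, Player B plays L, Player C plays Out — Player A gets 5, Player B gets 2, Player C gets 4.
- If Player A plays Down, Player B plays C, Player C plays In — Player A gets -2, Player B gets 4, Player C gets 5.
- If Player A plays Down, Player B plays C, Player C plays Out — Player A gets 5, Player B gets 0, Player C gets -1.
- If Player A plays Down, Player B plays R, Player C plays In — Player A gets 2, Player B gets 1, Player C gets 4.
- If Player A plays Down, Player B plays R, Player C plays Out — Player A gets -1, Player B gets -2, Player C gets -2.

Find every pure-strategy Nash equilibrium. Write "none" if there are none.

The pure Nash equilibria are (Up, R, Out); (Down, L, Out); (Down, C, In).

Player A against (L, In): payoffs 3, 5 → best response Down.
Player A against (L, Out): payoffs 2, 5 → best response Down.
Player A against (C, In): payoffs -4, -2 → best response Down.
Player A against (C, Out): payoffs 0, 5 → best response Down.
Player A against (R, In): payoffs -5, 2 → best response Down.
Player A against (R, Out): payoffs 2, -1 → best response Up.
Player B against (Up, In): payoffs -4, -2, -3 → best response C.
Player B against (Up, Out): payoffs -5, 1, 3 → best response R.
Player B against (Down, In): payoffs -1, 4, 1 → best response C.
Player B against (Down, Out): payoffs 2, 0, -2 → best response L.
Player C against (Up, L): payoffs -1, -5 → best response In.
Player C against (Up, C): payoffs -1, -5 → best response In.
Player C against (Up, R): payoffs -4, 2 → best response Out.
Player C against (Down, L): payoffs -2, 4 → best response Out.
Player C against (Down, C): payoffs 5, -1 → best response In.
Player C against (Down, R): payoffs 4, -2 → best response In.
Mutual best responses: (Up, R, Out); (Down, L, Out); (Down, C, In).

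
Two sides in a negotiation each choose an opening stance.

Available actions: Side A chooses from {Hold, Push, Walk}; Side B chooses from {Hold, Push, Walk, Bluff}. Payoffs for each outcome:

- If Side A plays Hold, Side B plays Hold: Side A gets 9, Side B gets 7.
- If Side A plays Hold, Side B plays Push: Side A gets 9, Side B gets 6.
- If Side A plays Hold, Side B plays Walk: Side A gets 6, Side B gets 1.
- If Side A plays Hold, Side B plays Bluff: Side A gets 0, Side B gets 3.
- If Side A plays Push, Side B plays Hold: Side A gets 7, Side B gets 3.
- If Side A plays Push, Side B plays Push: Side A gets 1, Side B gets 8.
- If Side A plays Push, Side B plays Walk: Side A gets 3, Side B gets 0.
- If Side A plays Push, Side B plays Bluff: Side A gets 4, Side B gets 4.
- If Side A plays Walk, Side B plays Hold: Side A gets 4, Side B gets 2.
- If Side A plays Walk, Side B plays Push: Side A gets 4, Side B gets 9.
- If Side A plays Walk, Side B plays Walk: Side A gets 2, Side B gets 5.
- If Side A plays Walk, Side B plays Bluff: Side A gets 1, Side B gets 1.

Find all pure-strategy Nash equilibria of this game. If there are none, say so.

Pure NE: (Hold, Hold)

(Hold, Hold): Side A gets 9, best alternative 7; Side B gets 7, best alternative 6. No profitable deviation — NE.
(Hold, Push): Side B can switch to Hold (6 → 7). Not NE.
(Hold, Walk): Side B can switch to Hold (1 → 7). Not NE.
(Hold, Bluff): Side A can switch to Push (0 → 4). Not NE.
(Push, Hold): Side A can switch to Hold (7 → 9). Not NE.
(Push, Push): Side A can switch to Hold (1 → 9). Not NE.
(Push, Walk): Side A can switch to Hold (3 → 6). Not NE.
(Push, Bluff): Side B can switch to Push (4 → 8). Not NE.
(Walk, Hold): Side A can switch to Hold (4 → 9). Not NE.
(The remaining 3 profiles each have a profitable deviation by the same check.)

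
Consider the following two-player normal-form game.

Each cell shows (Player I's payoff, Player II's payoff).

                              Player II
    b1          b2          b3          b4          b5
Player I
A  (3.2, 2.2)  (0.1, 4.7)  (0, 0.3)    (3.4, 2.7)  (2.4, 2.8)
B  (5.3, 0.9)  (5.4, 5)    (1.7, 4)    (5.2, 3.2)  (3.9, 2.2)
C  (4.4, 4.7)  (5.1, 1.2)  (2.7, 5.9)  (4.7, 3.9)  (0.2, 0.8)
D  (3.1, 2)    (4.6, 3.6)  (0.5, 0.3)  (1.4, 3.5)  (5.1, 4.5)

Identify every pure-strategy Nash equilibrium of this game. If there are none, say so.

Pure-strategy Nash equilibria: (B, b2); (C, b3); (D, b5)

Player I against b1: payoffs 3.2, 5.3, 4.4, 3.1 → best response B.
Player I against b2: payoffs 0.1, 5.4, 5.1, 4.6 → best response B.
Player I against b3: payoffs 0, 1.7, 2.7, 0.5 → best response C.
Player I against b4: payoffs 3.4, 5.2, 4.7, 1.4 → best response B.
Player I against b5: payoffs 2.4, 3.9, 0.2, 5.1 → best response D.
Player II against A: payoffs 2.2, 4.7, 0.3, 2.7, 2.8 → best response b2.
Player II against B: payoffs 0.9, 5, 4, 3.2, 2.2 → best response b2.
Player II against C: payoffs 4.7, 1.2, 5.9, 3.9, 0.8 → best response b3.
Player II against D: payoffs 2, 3.6, 0.3, 3.5, 4.5 → best response b5.
Mutual best responses: (B, b2); (C, b3); (D, b5).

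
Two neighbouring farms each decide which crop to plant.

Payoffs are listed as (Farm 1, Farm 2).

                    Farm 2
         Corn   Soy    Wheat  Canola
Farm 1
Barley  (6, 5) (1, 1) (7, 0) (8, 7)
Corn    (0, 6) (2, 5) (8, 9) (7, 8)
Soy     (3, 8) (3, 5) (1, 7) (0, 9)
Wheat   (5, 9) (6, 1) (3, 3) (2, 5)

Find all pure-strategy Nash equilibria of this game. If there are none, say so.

(Barley, Corn): Farm 2 can switch to Canola (5 → 7). Not NE.
(Barley, Soy): Farm 1 can switch to Corn (1 → 2). Not NE.
(Barley, Wheat): Farm 1 can switch to Corn (7 → 8). Not NE.
(Barley, Canola): Farm 1 gets 8, best alternative 7; Farm 2 gets 7, best alternative 5. No profitable deviation — NE.
(Corn, Corn): Farm 1 can switch to Barley (0 → 6). Not NE.
(Corn, Soy): Farm 1 can switch to Soy (2 → 3). Not NE.
(Corn, Wheat): Farm 1 gets 8, best alternative 7; Farm 2 gets 9, best alternative 8. No profitable deviation — NE.
(Corn, Canola): Farm 1 can switch to Barley (7 → 8). Not NE.
(Soy, Corn): Farm 1 can switch to Barley (3 → 6). Not NE.
(Soy, Soy): Farm 1 can switch to Wheat (3 → 6). Not NE.
(Soy, Wheat): Farm 1 can switch to Barley (1 → 7). Not NE.
(Soy, Canola): Farm 1 can switch to Barley (0 → 8). Not NE.
(The remaining 4 profiles each have a profitable deviation by the same check.)

The pure Nash equilibria are (Barley, Canola), (Corn, Wheat).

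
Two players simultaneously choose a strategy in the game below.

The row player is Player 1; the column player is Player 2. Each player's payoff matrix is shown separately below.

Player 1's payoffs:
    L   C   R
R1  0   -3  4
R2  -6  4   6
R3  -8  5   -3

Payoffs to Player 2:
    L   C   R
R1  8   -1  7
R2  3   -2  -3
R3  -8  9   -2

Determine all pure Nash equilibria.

(R1, L): Player 1 gets 0, best alternative -6; Player 2 gets 8, best alternative 7. No profitable deviation — NE.
(R1, C): Player 1 can switch to R2 (-3 → 4). Not NE.
(R1, R): Player 1 can switch to R2 (4 → 6). Not NE.
(R2, L): Player 1 can switch to R1 (-6 → 0). Not NE.
(R2, C): Player 1 can switch to R3 (4 → 5). Not NE.
(R2, R): Player 2 can switch to L (-3 → 3). Not NE.
(R3, L): Player 1 can switch to R1 (-8 → 0). Not NE.
(R3, C): Player 1 gets 5, best alternative 4; Player 2 gets 9, best alternative -2. No profitable deviation — NE.
(R3, R): Player 1 can switch to R1 (-3 → 4). Not NE.

The pure Nash equilibria are (R1, L) and (R3, C).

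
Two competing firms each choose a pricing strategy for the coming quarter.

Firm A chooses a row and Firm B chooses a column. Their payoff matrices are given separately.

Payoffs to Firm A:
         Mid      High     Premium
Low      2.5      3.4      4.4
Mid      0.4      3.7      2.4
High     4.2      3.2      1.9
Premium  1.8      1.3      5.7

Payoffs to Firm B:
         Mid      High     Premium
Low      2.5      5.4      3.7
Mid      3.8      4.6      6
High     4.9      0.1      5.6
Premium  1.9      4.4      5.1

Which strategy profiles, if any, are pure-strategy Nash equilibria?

For each strategy profile, look for a profitable unilateral deviation.
(Low, Mid): Firm A can switch to High (2.5 → 4.2). Not NE.
(Low, High): Firm A can switch to Mid (3.4 → 3.7). Not NE.
(Low, Premium): Firm A can switch to Premium (4.4 → 5.7). Not NE.
(Mid, Mid): Firm A can switch to Low (0.4 → 2.5). Not NE.
(Mid, High): Firm B can switch to Premium (4.6 → 6). Not NE.
(Mid, Premium): Firm A can switch to Low (2.4 → 4.4). Not NE.
(High, Mid): Firm B can switch to Premium (4.9 → 5.6). Not NE.
(High, High): Firm A can switch to Low (3.2 → 3.4). Not NE.
(Premium, Premium): Firm A gets 5.7, best alternative 4.4; Firm B gets 5.1, best alternative 4.4. No profitable deviation — NE.
(The remaining 3 profiles each have a profitable deviation by the same check.)

Pure NE: (Premium, Premium)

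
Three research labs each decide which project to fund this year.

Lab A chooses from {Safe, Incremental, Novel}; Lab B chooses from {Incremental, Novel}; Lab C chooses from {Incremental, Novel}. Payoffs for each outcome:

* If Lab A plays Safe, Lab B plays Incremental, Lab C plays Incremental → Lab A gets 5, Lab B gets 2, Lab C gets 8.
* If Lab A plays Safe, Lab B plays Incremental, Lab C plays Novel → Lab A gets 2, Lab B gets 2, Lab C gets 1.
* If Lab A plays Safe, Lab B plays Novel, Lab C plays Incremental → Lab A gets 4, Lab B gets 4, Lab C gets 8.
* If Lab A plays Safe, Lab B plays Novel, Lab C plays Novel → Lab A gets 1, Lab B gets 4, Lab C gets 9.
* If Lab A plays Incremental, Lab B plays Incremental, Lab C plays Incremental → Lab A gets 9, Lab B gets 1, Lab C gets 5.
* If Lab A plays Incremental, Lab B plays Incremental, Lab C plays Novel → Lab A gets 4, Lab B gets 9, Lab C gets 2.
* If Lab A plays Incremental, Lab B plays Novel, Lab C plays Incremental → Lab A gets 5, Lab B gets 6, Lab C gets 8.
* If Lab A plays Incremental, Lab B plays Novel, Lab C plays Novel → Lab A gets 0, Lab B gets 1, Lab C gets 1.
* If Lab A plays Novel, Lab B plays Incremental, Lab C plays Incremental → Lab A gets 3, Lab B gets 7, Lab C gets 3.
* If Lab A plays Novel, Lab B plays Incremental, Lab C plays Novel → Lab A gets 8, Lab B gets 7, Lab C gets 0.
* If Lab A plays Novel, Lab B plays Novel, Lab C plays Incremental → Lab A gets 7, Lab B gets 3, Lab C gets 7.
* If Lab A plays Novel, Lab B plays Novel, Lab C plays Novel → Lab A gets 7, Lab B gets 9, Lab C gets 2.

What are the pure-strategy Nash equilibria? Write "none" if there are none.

(Safe, Incremental, Incremental): Lab A can switch to Incremental (5 → 9). Not NE.
(Safe, Incremental, Novel): Lab A can switch to Incremental (2 → 4). Not NE.
(Safe, Novel, Incremental): Lab A can switch to Incremental (4 → 5). Not NE.
(Safe, Novel, Novel): Lab A can switch to Novel (1 → 7). Not NE.
(Incremental, Incremental, Incremental): Lab B can switch to Novel (1 → 6). Not NE.
(Incremental, Incremental, Novel): Lab A can switch to Novel (4 → 8). Not NE.
(Incremental, Novel, Incremental): Lab A can switch to Novel (5 → 7). Not NE.
(Incremental, Novel, Novel): Lab A can switch to Safe (0 → 1). Not NE.
(Novel, Incremental, Incremental): Lab A can switch to Safe (3 → 5). Not NE.
(Novel, Incremental, Novel): Lab B can switch to Novel (7 → 9). Not NE.
(The remaining 2 profiles each have a profitable deviation by the same check.)

none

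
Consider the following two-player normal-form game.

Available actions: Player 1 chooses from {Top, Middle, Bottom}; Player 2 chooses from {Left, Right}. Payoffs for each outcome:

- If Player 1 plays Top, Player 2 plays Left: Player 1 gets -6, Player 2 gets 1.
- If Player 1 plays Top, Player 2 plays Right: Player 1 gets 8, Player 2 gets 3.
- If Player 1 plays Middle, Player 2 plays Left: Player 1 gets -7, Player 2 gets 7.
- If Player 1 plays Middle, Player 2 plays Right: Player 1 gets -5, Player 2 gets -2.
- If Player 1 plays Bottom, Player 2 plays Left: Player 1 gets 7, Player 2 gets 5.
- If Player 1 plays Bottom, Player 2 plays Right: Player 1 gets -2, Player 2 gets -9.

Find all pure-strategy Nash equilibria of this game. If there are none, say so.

Pure-strategy Nash equilibria: (Top, Right); (Bottom, Left)

(Top, Left): Player 1 can switch to Bottom (-6 → 7). Not NE.
(Top, Right): Player 1 gets 8, best alternative -2; Player 2 gets 3, best alternative 1. No profitable deviation — NE.
(Middle, Left): Player 1 can switch to Top (-7 → -6). Not NE.
(Middle, Right): Player 1 can switch to Top (-5 → 8). Not NE.
(Bottom, Left): Player 1 gets 7, best alternative -6; Player 2 gets 5, best alternative -9. No profitable deviation — NE.
(Bottom, Right): Player 1 can switch to Top (-2 → 8). Not NE.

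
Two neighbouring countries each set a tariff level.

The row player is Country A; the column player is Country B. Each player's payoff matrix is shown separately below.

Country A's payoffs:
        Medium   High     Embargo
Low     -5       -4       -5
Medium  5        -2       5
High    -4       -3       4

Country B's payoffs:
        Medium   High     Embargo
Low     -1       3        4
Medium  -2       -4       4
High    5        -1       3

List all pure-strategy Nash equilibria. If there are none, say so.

Mark each player's best response to every combination of opponents' strategies; a profile where every player is best-responding is a pure Nash equilibrium.
Country A against Medium: payoffs -5, 5, -4 → best response Medium.
Country A against High: payoffs -4, -2, -3 → best response Medium.
Country A against Embargo: payoffs -5, 5, 4 → best response Medium.
Country B against Low: payoffs -1, 3, 4 → best response Embargo.
Country B against Medium: payoffs -2, -4, 4 → best response Embargo.
Country B against High: payoffs 5, -1, 3 → best response Medium.
Mutual best responses: (Medium, Embargo).

(Medium, Embargo)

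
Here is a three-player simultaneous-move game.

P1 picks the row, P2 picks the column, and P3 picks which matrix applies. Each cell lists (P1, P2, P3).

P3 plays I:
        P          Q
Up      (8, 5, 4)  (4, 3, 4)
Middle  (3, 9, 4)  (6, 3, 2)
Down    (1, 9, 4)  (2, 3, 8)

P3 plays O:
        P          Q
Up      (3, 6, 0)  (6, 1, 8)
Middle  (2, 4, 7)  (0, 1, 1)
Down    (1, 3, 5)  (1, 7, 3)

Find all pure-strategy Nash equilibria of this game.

The unique pure-strategy Nash equilibrium is (Up, P, I).

Mark each player's best response to every combination of opponents' strategies; a profile where every player is best-responding is a pure Nash equilibrium.
P1 against (P, I): payoffs 8, 3, 1 → best response Up.
P1 against (P, O): payoffs 3, 2, 1 → best response Up.
P1 against (Q, I): payoffs 4, 6, 2 → best response Middle.
P1 against (Q, O): payoffs 6, 0, 1 → best response Up.
P2 against (Up, I): payoffs 5, 3 → best response P.
P2 against (Up, O): payoffs 6, 1 → best response P.
P2 against (Middle, I): payoffs 9, 3 → best response P.
P2 against (Middle, O): payoffs 4, 1 → best response P.
P2 against (Down, I): payoffs 9, 3 → best response P.
P2 against (Down, O): payoffs 3, 7 → best response Q.
P3 against (Up, P): payoffs 4, 0 → best response I.
P3 against (Up, Q): payoffs 4, 8 → best response O.
P3 against (Middle, P): payoffs 4, 7 → best response O.
P3 against (Middle, Q): payoffs 2, 1 → best response I.
P3 against (Down, P): payoffs 4, 5 → best response O.
P3 against (Down, Q): payoffs 8, 3 → best response I.
Mutual best responses: (Up, P, I).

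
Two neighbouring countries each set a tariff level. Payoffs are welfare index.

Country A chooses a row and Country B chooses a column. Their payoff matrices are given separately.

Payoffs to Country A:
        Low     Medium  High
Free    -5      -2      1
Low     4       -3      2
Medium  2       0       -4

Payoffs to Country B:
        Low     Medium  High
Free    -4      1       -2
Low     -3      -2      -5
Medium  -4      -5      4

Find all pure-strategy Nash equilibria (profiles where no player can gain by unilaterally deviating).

For each player, find the best response to each opponent profile; mutual best responses are the pure NE.
Country A against Low: payoffs -5, 4, 2 → best response Low.
Country A against Medium: payoffs -2, -3, 0 → best response Medium.
Country A against High: payoffs 1, 2, -4 → best response Low.
Country B against Free: payoffs -4, 1, -2 → best response Medium.
Country B against Low: payoffs -3, -2, -5 → best response Medium.
Country B against Medium: payoffs -4, -5, 4 → best response High.
No profile is a mutual best response for all players.

This game has no pure Nash equilibrium.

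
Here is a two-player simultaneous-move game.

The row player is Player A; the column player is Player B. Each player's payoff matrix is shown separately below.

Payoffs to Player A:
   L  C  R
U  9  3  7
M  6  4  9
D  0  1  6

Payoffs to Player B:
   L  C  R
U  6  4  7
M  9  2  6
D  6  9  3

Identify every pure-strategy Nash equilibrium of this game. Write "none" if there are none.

Player A against L: payoffs 9, 6, 0 → best response U.
Player A against C: payoffs 3, 4, 1 → best response M.
Player A against R: payoffs 7, 9, 6 → best response M.
Player B against U: payoffs 6, 4, 7 → best response R.
Player B against M: payoffs 9, 2, 6 → best response L.
Player B against D: payoffs 6, 9, 3 → best response C.
No profile is a mutual best response for all players.

none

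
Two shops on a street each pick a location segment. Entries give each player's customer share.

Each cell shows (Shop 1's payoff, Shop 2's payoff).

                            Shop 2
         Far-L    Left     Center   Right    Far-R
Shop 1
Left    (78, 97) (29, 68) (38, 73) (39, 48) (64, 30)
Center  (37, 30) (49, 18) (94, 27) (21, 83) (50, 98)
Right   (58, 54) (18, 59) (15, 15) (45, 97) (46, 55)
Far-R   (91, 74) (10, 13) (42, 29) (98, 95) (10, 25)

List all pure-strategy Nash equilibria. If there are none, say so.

(Far-R, Right)

Shop 1 against Far-L: payoffs 78, 37, 58, 91 → best response Far-R.
Shop 1 against Left: payoffs 29, 49, 18, 10 → best response Center.
Shop 1 against Center: payoffs 38, 94, 15, 42 → best response Center.
Shop 1 against Right: payoffs 39, 21, 45, 98 → best response Far-R.
Shop 1 against Far-R: payoffs 64, 50, 46, 10 → best response Left.
Shop 2 against Left: payoffs 97, 68, 73, 48, 30 → best response Far-L.
Shop 2 against Center: payoffs 30, 18, 27, 83, 98 → best response Far-R.
Shop 2 against Right: payoffs 54, 59, 15, 97, 55 → best response Right.
Shop 2 against Far-R: payoffs 74, 13, 29, 95, 25 → best response Right.
Mutual best responses: (Far-R, Right).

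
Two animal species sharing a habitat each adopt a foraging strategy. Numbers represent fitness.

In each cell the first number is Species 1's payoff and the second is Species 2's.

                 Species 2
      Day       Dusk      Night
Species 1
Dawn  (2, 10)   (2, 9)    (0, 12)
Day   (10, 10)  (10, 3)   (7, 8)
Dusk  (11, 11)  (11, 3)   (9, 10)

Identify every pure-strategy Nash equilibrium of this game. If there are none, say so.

(Dusk, Day)

Species 1 against Day: payoffs 2, 10, 11 → best response Dusk.
Species 1 against Dusk: payoffs 2, 10, 11 → best response Dusk.
Species 1 against Night: payoffs 0, 7, 9 → best response Dusk.
Species 2 against Dawn: payoffs 10, 9, 12 → best response Night.
Species 2 against Day: payoffs 10, 3, 8 → best response Day.
Species 2 against Dusk: payoffs 11, 3, 10 → best response Day.
Mutual best responses: (Dusk, Day).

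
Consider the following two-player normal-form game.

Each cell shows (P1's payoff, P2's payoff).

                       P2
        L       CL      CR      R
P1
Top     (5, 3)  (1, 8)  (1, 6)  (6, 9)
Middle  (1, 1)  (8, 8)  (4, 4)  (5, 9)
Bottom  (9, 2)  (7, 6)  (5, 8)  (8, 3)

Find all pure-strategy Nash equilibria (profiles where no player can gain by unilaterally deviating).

The unique pure-strategy Nash equilibrium is (Bottom, CR).

For each player, find the best response to each opponent profile; mutual best responses are the pure NE.
P1 against L: payoffs 5, 1, 9 → best response Bottom.
P1 against CL: payoffs 1, 8, 7 → best response Middle.
P1 against CR: payoffs 1, 4, 5 → best response Bottom.
P1 against R: payoffs 6, 5, 8 → best response Bottom.
P2 against Top: payoffs 3, 8, 6, 9 → best response R.
P2 against Middle: payoffs 1, 8, 4, 9 → best response R.
P2 against Bottom: payoffs 2, 6, 8, 3 → best response CR.
Mutual best responses: (Bottom, CR).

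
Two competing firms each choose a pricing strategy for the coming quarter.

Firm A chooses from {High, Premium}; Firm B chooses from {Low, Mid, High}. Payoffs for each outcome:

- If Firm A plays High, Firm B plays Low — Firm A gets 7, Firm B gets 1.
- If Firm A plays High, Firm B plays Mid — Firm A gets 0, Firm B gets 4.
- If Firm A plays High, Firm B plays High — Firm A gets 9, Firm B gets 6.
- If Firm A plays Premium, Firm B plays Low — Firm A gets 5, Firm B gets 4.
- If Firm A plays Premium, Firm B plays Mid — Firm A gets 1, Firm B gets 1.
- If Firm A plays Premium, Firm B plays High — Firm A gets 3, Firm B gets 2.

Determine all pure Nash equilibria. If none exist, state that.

(High, High)

Check each profile: it is a Nash equilibrium iff no player can strictly gain by switching unilaterally.
(High, Low): Firm B can switch to Mid (1 → 4). Not NE.
(High, Mid): Firm A can switch to Premium (0 → 1). Not NE.
(High, High): Firm A gets 9, best alternative 3; Firm B gets 6, best alternative 4. No profitable deviation — NE.
(Premium, Low): Firm A can switch to High (5 → 7). Not NE.
(Premium, Mid): Firm B can switch to Low (1 → 4). Not NE.
(Premium, High): Firm A can switch to High (3 → 9). Not NE.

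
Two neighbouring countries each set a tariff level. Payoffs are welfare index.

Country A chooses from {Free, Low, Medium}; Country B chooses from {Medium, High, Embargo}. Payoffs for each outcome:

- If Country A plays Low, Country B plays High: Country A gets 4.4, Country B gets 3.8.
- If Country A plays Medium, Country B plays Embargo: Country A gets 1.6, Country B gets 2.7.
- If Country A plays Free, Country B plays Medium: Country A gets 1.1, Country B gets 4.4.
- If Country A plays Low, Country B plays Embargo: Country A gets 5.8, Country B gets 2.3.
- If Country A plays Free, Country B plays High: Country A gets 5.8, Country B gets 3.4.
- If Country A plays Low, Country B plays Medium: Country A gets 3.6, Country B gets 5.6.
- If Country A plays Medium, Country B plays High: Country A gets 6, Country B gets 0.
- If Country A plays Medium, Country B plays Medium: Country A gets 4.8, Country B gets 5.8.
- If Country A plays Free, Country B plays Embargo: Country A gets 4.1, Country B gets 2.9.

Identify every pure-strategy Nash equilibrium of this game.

Pure NE: (Medium, Medium)

Mark each player's best response to every combination of opponents' strategies; a profile where every player is best-responding is a pure Nash equilibrium.
Country A against Medium: payoffs 1.1, 3.6, 4.8 → best response Medium.
Country A against High: payoffs 5.8, 4.4, 6 → best response Medium.
Country A against Embargo: payoffs 4.1, 5.8, 1.6 → best response Low.
Country B against Free: payoffs 4.4, 3.4, 2.9 → best response Medium.
Country B against Low: payoffs 5.6, 3.8, 2.3 → best response Medium.
Country B against Medium: payoffs 5.8, 0, 2.7 → best response Medium.
Mutual best responses: (Medium, Medium).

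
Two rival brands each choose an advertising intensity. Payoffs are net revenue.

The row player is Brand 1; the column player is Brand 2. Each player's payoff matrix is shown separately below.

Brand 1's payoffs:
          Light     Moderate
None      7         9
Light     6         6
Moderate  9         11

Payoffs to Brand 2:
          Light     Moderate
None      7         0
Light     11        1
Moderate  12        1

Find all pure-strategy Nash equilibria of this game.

For each strategy profile, look for a profitable unilateral deviation.
(None, Light): Brand 1 can switch to Moderate (7 → 9). Not NE.
(None, Moderate): Brand 1 can switch to Moderate (9 → 11). Not NE.
(Light, Light): Brand 1 can switch to None (6 → 7). Not NE.
(Light, Moderate): Brand 1 can switch to None (6 → 9). Not NE.
(Moderate, Light): Brand 1 gets 9, best alternative 7; Brand 2 gets 12, best alternative 1. No profitable deviation — NE.
(Moderate, Moderate): Brand 2 can switch to Light (1 → 12). Not NE.

The unique pure-strategy Nash equilibrium is (Moderate, Light).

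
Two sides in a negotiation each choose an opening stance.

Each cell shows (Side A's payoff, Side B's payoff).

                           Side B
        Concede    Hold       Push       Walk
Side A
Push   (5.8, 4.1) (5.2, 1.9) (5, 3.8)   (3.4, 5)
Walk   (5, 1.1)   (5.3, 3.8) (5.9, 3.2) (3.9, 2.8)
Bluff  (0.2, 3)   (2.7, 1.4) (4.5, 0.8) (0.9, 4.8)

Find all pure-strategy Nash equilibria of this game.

Side A against Concede: payoffs 5.8, 5, 0.2 → best response Push.
Side A against Hold: payoffs 5.2, 5.3, 2.7 → best response Walk.
Side A against Push: payoffs 5, 5.9, 4.5 → best response Walk.
Side A against Walk: payoffs 3.4, 3.9, 0.9 → best response Walk.
Side B against Push: payoffs 4.1, 1.9, 3.8, 5 → best response Walk.
Side B against Walk: payoffs 1.1, 3.8, 3.2, 2.8 → best response Hold.
Side B against Bluff: payoffs 3, 1.4, 0.8, 4.8 → best response Walk.
Mutual best responses: (Walk, Hold).

The unique pure-strategy Nash equilibrium is (Walk, Hold).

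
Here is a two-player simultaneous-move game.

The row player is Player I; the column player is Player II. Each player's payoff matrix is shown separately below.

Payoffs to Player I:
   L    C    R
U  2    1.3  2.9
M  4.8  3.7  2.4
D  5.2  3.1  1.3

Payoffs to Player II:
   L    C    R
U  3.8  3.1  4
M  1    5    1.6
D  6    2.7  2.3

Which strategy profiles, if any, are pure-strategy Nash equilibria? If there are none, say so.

Pure-strategy Nash equilibria: (U, R), (M, C), (D, L)

(U, L): Player I can switch to M (2 → 4.8). Not NE.
(U, C): Player I can switch to M (1.3 → 3.7). Not NE.
(U, R): Player I gets 2.9, best alternative 2.4; Player II gets 4, best alternative 3.8. No profitable deviation — NE.
(M, L): Player I can switch to D (4.8 → 5.2). Not NE.
(M, C): Player I gets 3.7, best alternative 3.1; Player II gets 5, best alternative 1.6. No profitable deviation — NE.
(M, R): Player I can switch to U (2.4 → 2.9). Not NE.
(D, L): Player I gets 5.2, best alternative 4.8; Player II gets 6, best alternative 2.7. No profitable deviation — NE.
(D, C): Player I can switch to M (3.1 → 3.7). Not NE.
(D, R): Player I can switch to U (1.3 → 2.9). Not NE.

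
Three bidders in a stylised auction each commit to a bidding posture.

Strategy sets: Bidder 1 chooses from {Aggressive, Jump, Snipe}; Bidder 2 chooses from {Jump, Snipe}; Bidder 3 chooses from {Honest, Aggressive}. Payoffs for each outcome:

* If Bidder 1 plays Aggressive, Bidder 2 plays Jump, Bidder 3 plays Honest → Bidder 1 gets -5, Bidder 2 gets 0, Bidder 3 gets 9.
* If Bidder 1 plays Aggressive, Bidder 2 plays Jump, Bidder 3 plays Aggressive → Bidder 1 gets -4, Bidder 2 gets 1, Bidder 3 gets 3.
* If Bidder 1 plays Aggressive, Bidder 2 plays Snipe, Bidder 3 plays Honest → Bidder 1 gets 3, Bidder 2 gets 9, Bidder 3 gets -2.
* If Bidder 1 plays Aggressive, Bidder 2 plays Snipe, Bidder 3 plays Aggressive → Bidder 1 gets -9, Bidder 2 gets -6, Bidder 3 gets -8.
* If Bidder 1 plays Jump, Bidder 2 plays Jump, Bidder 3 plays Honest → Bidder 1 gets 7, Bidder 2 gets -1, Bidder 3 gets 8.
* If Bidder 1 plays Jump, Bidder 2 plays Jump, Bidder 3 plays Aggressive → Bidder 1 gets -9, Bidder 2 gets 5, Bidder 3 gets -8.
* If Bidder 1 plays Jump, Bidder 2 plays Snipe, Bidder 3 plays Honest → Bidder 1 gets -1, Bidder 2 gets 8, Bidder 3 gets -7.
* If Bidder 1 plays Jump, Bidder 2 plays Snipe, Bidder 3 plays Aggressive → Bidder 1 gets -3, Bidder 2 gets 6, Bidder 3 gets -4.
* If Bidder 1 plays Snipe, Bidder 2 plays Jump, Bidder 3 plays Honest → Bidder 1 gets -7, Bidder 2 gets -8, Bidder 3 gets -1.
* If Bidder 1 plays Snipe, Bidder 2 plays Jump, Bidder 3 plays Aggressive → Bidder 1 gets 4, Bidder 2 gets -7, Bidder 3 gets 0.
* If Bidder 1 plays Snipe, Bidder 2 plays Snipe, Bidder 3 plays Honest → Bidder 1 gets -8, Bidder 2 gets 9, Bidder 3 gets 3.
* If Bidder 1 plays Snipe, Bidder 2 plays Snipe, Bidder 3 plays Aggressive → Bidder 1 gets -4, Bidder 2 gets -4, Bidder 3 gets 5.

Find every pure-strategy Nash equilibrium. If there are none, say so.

(Aggressive, Jump, Honest): Bidder 1 can switch to Jump (-5 → 7). Not NE.
(Aggressive, Jump, Aggressive): Bidder 1 can switch to Snipe (-4 → 4). Not NE.
(Aggressive, Snipe, Honest): Bidder 1 gets 3, best alternative -1; Bidder 2 gets 9, best alternative 0; Bidder 3 gets -2, best alternative -8. No profitable deviation — NE.
(Aggressive, Snipe, Aggressive): Bidder 1 can switch to Jump (-9 → -3). Not NE.
(Jump, Jump, Honest): Bidder 2 can switch to Snipe (-1 → 8). Not NE.
(Jump, Jump, Aggressive): Bidder 1 can switch to Aggressive (-9 → -4). Not NE.
(Jump, Snipe, Honest): Bidder 1 can switch to Aggressive (-1 → 3). Not NE.
(Jump, Snipe, Aggressive): Bidder 1 gets -3, best alternative -4; Bidder 2 gets 6, best alternative 5; Bidder 3 gets -4, best alternative -7. No profitable deviation — NE.
(The remaining 4 profiles each have a profitable deviation by the same check.)

The pure Nash equilibria are (Aggressive, Snipe, Honest) and (Jump, Snipe, Aggressive).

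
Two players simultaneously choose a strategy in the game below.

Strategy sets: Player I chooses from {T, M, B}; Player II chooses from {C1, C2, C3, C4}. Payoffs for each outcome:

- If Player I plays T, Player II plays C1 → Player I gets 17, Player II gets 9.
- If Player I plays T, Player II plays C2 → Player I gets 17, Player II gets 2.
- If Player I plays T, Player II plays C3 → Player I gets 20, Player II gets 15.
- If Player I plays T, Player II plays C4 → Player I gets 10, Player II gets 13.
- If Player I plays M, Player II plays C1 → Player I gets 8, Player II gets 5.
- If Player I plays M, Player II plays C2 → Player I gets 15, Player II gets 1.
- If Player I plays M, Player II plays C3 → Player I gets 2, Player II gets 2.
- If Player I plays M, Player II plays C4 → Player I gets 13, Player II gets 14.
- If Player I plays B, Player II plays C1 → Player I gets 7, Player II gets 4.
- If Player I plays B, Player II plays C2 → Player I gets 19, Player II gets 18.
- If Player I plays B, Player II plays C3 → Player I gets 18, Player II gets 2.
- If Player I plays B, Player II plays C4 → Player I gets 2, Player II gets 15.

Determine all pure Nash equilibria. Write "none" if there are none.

(T, C3) and (M, C4) and (B, C2)

Player I against C1: payoffs 17, 8, 7 → best response T.
Player I against C2: payoffs 17, 15, 19 → best response B.
Player I against C3: payoffs 20, 2, 18 → best response T.
Player I against C4: payoffs 10, 13, 2 → best response M.
Player II against T: payoffs 9, 2, 15, 13 → best response C3.
Player II against M: payoffs 5, 1, 2, 14 → best response C4.
Player II against B: payoffs 4, 18, 2, 15 → best response C2.
Mutual best responses: (T, C3); (M, C4); (B, C2).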